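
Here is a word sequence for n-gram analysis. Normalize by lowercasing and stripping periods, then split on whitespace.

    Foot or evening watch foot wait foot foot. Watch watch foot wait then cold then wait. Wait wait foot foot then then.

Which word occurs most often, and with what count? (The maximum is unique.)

Unigram frequencies (highest first):
  foot: 7
  wait: 5
  then: 4
  watch: 3
  or: 1
  evening: 1
  … (1 more, each ≤ 1)

"foot", 7 times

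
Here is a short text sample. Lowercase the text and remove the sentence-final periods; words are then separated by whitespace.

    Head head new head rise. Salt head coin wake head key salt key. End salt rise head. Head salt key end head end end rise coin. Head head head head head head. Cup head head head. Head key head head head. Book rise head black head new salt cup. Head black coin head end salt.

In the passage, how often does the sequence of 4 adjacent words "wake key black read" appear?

0

Scanning the 52 overlapping 4-gram windows for "wake key black read":
  (none found)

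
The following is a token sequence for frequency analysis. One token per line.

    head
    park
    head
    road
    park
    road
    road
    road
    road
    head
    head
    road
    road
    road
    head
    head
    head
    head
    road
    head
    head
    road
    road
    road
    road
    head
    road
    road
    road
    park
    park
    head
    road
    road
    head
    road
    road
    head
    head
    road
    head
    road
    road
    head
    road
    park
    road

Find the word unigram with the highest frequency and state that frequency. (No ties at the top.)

Unigram frequencies (highest first):
  road: 25
  head: 17
  park: 5

"road", 25 times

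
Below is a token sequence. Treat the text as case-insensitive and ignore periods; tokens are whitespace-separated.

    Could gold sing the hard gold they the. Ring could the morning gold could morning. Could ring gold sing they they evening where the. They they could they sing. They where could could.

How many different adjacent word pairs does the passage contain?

33 tokens → 32 bigram windows in total.
Repeated bigrams (each contributes count−1 duplicates):
  gold sing: 2
  sing they: 2
  they they: 2
3 duplicate windows → 32 − 3 = 29 distinct.

29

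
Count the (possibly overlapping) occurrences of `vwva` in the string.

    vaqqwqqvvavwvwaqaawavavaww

0

Sliding a length-4 window over the 26 characters (23 positions):
  (no match at any position)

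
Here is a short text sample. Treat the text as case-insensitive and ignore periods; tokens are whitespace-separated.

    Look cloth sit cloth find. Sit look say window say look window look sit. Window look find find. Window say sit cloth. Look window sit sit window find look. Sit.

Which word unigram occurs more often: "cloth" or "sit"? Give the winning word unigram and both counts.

"sit" (7 vs 3)

"cloth": 3 occurrences
"sit": 7 occurrences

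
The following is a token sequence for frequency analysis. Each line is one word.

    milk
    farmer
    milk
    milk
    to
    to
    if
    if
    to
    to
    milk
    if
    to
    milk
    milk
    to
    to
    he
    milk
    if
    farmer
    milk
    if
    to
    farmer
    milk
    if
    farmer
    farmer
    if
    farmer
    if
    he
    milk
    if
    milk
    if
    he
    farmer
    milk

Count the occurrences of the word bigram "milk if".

Scanning the 39 overlapping bigram windows for "milk if":
  position 11–12: milk if
  position 19–20: milk if
  position 22–23: milk if
  position 26–27: milk if
  position 34–35: milk if
  position 36–37: milk if

6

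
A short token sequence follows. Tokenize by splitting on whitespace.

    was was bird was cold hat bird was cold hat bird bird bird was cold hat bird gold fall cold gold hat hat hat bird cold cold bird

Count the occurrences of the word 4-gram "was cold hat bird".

Scanning the 25 overlapping 4-gram windows for "was cold hat bird":
  position 4–7: was cold hat bird
  position 8–11: was cold hat bird
  position 14–17: was cold hat bird

3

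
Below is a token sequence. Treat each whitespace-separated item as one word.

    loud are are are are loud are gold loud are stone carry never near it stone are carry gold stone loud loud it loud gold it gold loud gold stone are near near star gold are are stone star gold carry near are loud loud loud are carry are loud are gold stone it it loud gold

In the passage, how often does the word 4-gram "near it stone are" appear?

Scanning the 54 overlapping 4-gram windows for "near it stone are":
  position 14–17: near it stone are

1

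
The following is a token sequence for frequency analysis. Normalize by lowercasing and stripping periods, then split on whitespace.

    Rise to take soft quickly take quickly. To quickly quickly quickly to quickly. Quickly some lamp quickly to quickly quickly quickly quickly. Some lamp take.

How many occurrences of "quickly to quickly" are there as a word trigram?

Scanning the 23 overlapping trigram windows for "quickly to quickly":
  position 7–9: quickly to quickly
  position 11–13: quickly to quickly
  position 17–19: quickly to quickly

3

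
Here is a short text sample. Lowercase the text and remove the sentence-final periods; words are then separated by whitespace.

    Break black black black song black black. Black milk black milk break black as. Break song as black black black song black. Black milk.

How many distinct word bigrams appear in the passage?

24 tokens → 23 bigram windows in total.
Repeated bigrams (each contributes count−1 duplicates):
  black black: 7
  black milk: 3
  black song: 2
  break black: 2
  song black: 2
11 duplicate windows → 23 − 11 = 12 distinct.

12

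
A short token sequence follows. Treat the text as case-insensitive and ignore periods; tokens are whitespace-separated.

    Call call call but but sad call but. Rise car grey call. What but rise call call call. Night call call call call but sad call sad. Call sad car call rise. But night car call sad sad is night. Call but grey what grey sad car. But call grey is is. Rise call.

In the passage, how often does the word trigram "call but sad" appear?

1

Scanning the 52 overlapping trigram windows for "call but sad":
  position 23–25: call but sad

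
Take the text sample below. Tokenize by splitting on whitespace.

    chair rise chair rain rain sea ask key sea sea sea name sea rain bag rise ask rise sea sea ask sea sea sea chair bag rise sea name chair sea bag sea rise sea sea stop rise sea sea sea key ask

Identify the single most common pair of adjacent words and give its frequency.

Bigram frequencies (highest first):
  sea sea: 8
  rise sea: 4
  sea ask: 2
  sea name: 2
  bag rise: 2
  chair rise: 1
  … (23 more, each ≤ 1)

"sea sea", 8 times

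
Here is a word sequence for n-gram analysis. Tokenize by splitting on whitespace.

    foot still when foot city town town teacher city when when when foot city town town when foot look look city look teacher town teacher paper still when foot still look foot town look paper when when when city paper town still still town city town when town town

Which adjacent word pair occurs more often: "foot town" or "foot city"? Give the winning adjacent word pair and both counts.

"foot town": 1 occurrence
"foot city": 2 occurrences

"foot city" (2 vs 1)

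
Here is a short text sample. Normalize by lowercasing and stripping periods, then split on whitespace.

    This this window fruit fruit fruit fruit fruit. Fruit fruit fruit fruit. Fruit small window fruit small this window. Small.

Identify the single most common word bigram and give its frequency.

"fruit fruit", 9 times

Bigram frequencies (highest first):
  fruit fruit: 9
  this window: 2
  window fruit: 2
  fruit small: 2
  this this: 1
  small window: 1
  … (2 more, each ≤ 1)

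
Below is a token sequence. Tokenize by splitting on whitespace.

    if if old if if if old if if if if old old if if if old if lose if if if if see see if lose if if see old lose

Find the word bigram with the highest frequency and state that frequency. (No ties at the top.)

"if if", 12 times

Bigram frequencies (highest first):
  if if: 12
  if old: 4
  old if: 4
  if lose: 2
  lose if: 2
  if see: 2
  … (5 more, each ≤ 1)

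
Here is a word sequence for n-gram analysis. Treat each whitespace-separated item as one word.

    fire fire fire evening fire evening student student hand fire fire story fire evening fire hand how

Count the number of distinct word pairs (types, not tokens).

11

17 tokens → 16 bigram windows in total.
Repeated bigrams (each contributes count−1 duplicates):
  fire evening: 3
  fire fire: 3
  evening fire: 2
5 duplicate windows → 16 − 5 = 11 distinct.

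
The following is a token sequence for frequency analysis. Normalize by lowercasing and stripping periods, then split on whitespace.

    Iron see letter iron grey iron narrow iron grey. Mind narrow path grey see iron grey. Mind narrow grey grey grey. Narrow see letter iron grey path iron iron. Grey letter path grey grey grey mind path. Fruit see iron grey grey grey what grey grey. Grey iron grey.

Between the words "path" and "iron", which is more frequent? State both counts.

"iron" (10 vs 4)

"path": 4 occurrences
"iron": 10 occurrences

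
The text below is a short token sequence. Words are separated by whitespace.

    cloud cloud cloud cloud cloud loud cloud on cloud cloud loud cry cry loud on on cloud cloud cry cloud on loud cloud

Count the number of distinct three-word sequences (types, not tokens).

23 tokens → 21 trigram windows in total.
Repeated trigrams (each contributes count−1 duplicates):
  cloud cloud cloud: 3
  cloud cloud loud: 2
  on cloud cloud: 2
4 duplicate windows → 21 − 4 = 17 distinct.

17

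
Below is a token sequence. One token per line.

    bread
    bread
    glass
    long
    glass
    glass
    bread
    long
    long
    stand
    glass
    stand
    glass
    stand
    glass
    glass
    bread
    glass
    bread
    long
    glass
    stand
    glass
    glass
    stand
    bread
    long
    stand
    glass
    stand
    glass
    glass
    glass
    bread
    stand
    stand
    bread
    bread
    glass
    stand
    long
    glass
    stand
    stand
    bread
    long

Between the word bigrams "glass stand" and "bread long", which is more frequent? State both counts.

"glass stand": 7 occurrences
"bread long": 4 occurrences

"glass stand" (7 vs 4)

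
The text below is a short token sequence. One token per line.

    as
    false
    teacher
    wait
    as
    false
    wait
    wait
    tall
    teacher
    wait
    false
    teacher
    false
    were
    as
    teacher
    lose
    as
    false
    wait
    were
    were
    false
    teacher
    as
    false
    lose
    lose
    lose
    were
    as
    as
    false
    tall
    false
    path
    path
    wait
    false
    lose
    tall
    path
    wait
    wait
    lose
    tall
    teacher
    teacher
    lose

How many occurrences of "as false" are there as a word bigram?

5

Scanning the 49 overlapping bigram windows for "as false":
  position 1–2: as false
  position 5–6: as false
  position 19–20: as false
  position 26–27: as false
  position 33–34: as false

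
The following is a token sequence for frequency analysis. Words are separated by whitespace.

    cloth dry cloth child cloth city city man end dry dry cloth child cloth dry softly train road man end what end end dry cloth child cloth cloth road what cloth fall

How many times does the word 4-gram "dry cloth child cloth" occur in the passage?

3

Scanning the 29 overlapping 4-gram windows for "dry cloth child cloth":
  position 2–5: dry cloth child cloth
  position 11–14: dry cloth child cloth
  position 24–27: dry cloth child cloth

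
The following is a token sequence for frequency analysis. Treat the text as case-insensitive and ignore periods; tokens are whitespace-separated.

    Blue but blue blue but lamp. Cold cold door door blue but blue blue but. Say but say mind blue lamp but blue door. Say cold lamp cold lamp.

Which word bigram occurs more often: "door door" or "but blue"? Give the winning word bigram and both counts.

"but blue" (3 vs 1)

"door door": 1 occurrence
"but blue": 3 occurrences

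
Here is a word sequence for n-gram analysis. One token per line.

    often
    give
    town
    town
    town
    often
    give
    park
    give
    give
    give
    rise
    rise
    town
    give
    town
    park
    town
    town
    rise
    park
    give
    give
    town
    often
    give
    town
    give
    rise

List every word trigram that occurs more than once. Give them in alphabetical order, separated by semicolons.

often give town; park give give; town often give

Trigram counts meeting the condition (more than once):
  often give town: 2
  park give give: 2
  town often give: 2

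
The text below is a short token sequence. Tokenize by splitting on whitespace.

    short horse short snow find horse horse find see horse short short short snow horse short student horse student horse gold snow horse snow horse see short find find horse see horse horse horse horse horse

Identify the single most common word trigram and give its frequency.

Trigram frequencies (highest first):
  horse horse horse: 3
  short horse short: 1
  horse short snow: 1
  short snow find: 1
  snow find horse: 1
  find horse horse: 1
  … (26 more, each ≤ 1)

"horse horse horse", 3 times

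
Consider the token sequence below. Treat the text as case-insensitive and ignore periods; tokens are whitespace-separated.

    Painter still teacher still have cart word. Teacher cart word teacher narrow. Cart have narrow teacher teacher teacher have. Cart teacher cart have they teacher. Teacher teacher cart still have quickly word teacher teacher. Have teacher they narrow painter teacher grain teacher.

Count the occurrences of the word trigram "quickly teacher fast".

0

Scanning the 40 overlapping trigram windows for "quickly teacher fast":
  (none found)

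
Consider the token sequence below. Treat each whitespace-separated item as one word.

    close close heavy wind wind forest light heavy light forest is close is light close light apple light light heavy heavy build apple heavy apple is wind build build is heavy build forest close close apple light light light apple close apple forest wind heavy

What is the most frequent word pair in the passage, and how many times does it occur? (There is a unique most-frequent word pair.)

"light light", 3 times

Bigram frequencies (highest first):
  light light: 3
  close close: 2
  light heavy: 2
  light apple: 2
  apple light: 2
  heavy build: 2
  … (30 more, each ≤ 2)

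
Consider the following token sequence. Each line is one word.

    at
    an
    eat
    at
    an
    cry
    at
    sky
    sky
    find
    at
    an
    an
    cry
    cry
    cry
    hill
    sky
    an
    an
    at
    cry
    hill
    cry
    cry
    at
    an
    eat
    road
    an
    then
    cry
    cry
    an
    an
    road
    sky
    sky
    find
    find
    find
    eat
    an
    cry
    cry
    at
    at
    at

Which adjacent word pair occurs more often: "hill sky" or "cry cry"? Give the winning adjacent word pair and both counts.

"hill sky": 1 occurrence
"cry cry": 5 occurrences

"cry cry" (5 vs 1)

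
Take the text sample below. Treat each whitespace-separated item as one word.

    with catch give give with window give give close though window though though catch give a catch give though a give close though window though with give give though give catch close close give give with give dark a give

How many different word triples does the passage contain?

40 tokens → 38 trigram windows in total.
Repeated trigrams (each contributes count−1 duplicates):
  close though window: 2
  give close though: 2
  give give with: 2
  though window though: 2
4 duplicate windows → 38 − 4 = 34 distinct.

34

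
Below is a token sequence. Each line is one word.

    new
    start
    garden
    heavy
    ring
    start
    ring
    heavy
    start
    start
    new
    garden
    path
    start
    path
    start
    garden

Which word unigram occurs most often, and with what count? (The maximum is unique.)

Unigram frequencies (highest first):
  start: 6
  garden: 3
  new: 2
  heavy: 2
  ring: 2
  path: 2

"start", 6 times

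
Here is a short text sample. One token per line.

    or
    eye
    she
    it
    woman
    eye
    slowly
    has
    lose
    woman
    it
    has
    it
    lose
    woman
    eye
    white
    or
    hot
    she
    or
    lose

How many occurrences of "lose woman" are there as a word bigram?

Scanning the 21 overlapping bigram windows for "lose woman":
  position 9–10: lose woman
  position 14–15: lose woman

2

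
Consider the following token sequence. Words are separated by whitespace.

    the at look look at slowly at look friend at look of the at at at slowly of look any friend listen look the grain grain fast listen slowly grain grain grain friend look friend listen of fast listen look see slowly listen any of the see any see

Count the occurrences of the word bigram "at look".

3

Scanning the 48 overlapping bigram windows for "at look":
  position 2–3: at look
  position 7–8: at look
  position 10–11: at look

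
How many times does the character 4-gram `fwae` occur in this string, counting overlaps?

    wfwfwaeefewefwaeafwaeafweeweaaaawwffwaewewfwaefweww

Sliding a length-4 window over the 51 characters (48 positions):
  position 4–7: fwae
  position 13–16: fwae
  position 18–21: fwae
  position 36–39: fwae
  position 43–46: fwae

5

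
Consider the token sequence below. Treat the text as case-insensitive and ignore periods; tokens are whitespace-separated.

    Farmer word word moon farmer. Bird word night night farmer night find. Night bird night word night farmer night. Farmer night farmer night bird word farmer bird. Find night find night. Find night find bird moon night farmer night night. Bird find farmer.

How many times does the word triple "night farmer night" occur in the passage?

5

Scanning the 41 overlapping trigram windows for "night farmer night":
  position 9–11: night farmer night
  position 17–19: night farmer night
  position 19–21: night farmer night
  position 21–23: night farmer night
  position 37–39: night farmer night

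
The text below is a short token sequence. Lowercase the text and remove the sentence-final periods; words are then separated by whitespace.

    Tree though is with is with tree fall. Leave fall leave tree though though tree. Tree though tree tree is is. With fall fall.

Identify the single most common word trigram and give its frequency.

Trigram frequencies (highest first):
  though tree tree: 2
  tree though is: 1
  though is with: 1
  is with is: 1
  with is with: 1
  is with tree: 1
  … (15 more, each ≤ 1)

"though tree tree", 2 times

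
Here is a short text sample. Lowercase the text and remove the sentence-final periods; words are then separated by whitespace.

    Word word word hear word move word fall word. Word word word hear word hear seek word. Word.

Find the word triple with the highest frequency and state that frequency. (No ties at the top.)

Trigram frequencies (highest first):
  word word word: 3
  word word hear: 2
  word hear word: 2
  hear word move: 1
  word move word: 1
  move word fall: 1
  … (6 more, each ≤ 1)

"word word word", 3 times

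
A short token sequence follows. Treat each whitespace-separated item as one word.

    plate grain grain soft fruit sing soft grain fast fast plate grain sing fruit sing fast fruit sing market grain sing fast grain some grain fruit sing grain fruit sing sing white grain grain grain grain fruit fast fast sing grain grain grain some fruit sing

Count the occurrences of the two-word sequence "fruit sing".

Scanning the 45 overlapping bigram windows for "fruit sing":
  position 5–6: fruit sing
  position 14–15: fruit sing
  position 17–18: fruit sing
  position 26–27: fruit sing
  position 29–30: fruit sing
  position 45–46: fruit sing

6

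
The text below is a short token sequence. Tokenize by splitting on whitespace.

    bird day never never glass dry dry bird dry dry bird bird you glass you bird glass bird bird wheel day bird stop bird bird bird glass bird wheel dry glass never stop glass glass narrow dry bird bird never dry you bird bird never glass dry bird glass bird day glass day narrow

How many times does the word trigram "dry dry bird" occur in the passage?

2

Scanning the 52 overlapping trigram windows for "dry dry bird":
  position 6–8: dry dry bird
  position 9–11: dry dry bird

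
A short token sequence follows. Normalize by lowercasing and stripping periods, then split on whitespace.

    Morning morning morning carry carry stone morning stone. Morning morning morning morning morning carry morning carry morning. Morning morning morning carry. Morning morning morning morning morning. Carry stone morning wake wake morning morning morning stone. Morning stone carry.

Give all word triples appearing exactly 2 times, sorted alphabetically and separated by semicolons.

Trigram counts meeting the condition (exactly 2 times):
  carry morning morning: 2
  carry stone morning: 2
  morning stone morning: 2
  stone morning stone: 2

carry morning morning; carry stone morning; morning stone morning; stone morning stone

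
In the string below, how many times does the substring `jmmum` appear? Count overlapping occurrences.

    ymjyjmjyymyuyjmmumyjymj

1

Sliding a length-5 window over the 23 characters (19 positions):
  position 14–18: jmmum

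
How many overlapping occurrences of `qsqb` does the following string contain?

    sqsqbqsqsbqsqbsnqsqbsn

Sliding a length-4 window over the 22 characters (19 positions):
  position 2–5: qsqb
  position 11–14: qsqb
  position 17–20: qsqb

3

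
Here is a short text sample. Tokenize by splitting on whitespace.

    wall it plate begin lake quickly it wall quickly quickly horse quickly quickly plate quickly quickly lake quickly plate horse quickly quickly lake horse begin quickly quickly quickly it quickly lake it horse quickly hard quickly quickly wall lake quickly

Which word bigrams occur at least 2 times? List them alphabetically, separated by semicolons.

horse quickly; lake quickly; quickly it; quickly lake; quickly plate; quickly quickly

Bigram counts meeting the condition (at least 2 times):
  horse quickly: 3
  lake quickly: 3
  quickly it: 2
  quickly lake: 3
  quickly plate: 2
  quickly quickly: 7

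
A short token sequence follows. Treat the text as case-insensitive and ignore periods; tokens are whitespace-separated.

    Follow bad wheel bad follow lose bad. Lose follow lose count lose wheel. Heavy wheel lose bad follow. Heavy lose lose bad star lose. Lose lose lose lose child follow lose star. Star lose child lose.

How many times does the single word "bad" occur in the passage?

5

Scanning the 36 tokens for "bad":
  position 2: bad
  position 4: bad
  position 7: bad
  position 17: bad
  position 22: bad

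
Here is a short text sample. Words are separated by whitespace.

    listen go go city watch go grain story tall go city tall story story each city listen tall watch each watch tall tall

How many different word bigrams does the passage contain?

21

23 tokens → 22 bigram windows in total.
Repeated bigrams (each contributes count−1 duplicates):
  go city: 2
1 duplicate windows → 22 − 1 = 21 distinct.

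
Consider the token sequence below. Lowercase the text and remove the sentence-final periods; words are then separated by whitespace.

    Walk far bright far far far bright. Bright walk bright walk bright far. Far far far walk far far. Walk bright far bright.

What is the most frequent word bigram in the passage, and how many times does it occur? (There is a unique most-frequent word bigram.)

Bigram frequencies (highest first):
  far far: 6
  far bright: 3
  bright far: 3
  walk bright: 3
  walk far: 2
  bright walk: 2
  … (2 more, each ≤ 2)

"far far", 6 times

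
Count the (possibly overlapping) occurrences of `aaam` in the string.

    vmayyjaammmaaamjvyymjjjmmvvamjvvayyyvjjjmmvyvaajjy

Sliding a length-4 window over the 50 characters (47 positions):
  position 12–15: aaam

1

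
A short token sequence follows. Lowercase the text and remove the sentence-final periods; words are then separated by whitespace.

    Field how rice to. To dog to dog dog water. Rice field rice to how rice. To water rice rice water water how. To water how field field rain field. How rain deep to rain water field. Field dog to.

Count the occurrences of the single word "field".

Scanning the 40 tokens for "field":
  position 1: field
  position 12: field
  position 27: field
  position 28: field
  position 30: field
  position 37: field
  position 38: field

7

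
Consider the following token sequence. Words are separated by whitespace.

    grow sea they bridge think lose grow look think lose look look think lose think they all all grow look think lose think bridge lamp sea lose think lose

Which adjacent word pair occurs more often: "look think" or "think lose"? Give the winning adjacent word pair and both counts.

"look think": 3 occurrences
"think lose": 5 occurrences

"think lose" (5 vs 3)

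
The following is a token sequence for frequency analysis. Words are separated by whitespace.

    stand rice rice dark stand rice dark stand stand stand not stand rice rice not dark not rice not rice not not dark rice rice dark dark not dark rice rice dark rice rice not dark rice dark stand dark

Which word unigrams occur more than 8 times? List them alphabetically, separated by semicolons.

dark; rice

Unigram counts meeting the condition (more than 8 times):
  dark: 11
  rice: 14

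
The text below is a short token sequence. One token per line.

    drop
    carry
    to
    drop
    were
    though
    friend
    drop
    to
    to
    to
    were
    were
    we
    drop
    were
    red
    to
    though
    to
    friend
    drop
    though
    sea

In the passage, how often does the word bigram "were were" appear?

Scanning the 23 overlapping bigram windows for "were were":
  position 12–13: were were

1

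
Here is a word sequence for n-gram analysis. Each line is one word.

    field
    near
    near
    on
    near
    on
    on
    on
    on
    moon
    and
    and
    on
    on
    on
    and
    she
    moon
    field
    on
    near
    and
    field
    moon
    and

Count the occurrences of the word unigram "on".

Scanning the 25 tokens for "on":
  position 4: on
  position 6: on
  position 7: on
  position 8: on
  position 9: on
  position 13: on
  position 14: on
  position 15: on
  position 20: on

9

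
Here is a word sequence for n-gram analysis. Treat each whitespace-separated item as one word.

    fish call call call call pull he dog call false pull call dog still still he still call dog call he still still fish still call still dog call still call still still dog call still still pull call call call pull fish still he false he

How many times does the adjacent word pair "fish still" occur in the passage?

2

Scanning the 46 overlapping bigram windows for "fish still":
  position 24–25: fish still
  position 43–44: fish still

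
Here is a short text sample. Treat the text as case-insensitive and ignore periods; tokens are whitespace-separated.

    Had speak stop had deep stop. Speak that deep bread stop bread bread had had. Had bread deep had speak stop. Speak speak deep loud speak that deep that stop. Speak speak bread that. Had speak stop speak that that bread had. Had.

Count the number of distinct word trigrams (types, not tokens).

34

43 tokens → 41 trigram windows in total.
Repeated trigrams (each contributes count−1 duplicates):
  had speak stop: 3
  bread had had: 2
  speak stop speak: 2
  speak that deep: 2
  stop speak speak: 2
  stop speak that: 2
7 duplicate windows → 41 − 7 = 34 distinct.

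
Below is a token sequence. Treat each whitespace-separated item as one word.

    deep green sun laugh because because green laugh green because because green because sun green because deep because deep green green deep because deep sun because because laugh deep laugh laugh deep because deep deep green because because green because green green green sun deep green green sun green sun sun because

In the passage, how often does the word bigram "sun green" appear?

Scanning the 51 overlapping bigram windows for "sun green":
  position 14–15: sun green
  position 48–49: sun green

2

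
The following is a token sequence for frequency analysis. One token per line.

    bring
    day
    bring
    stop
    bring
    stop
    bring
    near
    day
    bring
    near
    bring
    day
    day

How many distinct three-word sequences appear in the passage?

11

14 tokens → 12 trigram windows in total.
Repeated trigrams (each contributes count−1 duplicates):
  bring stop bring: 2
1 duplicate windows → 12 − 1 = 11 distinct.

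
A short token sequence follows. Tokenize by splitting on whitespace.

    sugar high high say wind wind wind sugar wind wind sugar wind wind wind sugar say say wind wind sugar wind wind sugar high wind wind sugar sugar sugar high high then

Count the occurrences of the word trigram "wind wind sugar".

6

Scanning the 30 overlapping trigram windows for "wind wind sugar":
  position 6–8: wind wind sugar
  position 9–11: wind wind sugar
  position 13–15: wind wind sugar
  position 18–20: wind wind sugar
  position 21–23: wind wind sugar
  position 25–27: wind wind sugar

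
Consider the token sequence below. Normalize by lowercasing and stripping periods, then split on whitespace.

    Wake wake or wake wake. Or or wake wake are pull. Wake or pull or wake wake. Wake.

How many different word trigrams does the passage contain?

13

18 tokens → 16 trigram windows in total.
Repeated trigrams (each contributes count−1 duplicates):
  or wake wake: 3
  wake wake or: 2
3 duplicate windows → 16 − 3 = 13 distinct.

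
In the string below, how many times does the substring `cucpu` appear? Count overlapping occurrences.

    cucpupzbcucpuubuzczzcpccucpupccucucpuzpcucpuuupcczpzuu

Sliding a length-5 window over the 54 characters (50 positions):
  position 1–5: cucpu
  position 9–13: cucpu
  position 24–28: cucpu
  position 33–37: cucpu
  position 40–44: cucpu

5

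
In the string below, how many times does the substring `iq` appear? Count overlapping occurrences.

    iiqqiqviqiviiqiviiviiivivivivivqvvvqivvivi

4

Sliding a length-2 window over the 42 characters (41 positions):
  position 2–3: iq
  position 5–6: iq
  position 8–9: iq
  position 13–14: iq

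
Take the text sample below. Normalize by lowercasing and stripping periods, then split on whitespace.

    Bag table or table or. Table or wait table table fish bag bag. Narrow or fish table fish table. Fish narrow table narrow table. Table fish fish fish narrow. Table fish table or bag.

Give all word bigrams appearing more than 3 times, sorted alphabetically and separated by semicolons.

table fish; table or

Bigram counts meeting the condition (more than 3 times):
  table fish: 5
  table or: 4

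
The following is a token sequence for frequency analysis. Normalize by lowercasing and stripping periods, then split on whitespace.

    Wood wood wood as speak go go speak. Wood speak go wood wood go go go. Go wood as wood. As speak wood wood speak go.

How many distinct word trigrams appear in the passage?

26 tokens → 24 trigram windows in total.
Repeated trigrams (each contributes count−1 duplicates):
  go go go: 2
  wood as speak: 2
  wood speak go: 2
3 duplicate windows → 24 − 3 = 21 distinct.

21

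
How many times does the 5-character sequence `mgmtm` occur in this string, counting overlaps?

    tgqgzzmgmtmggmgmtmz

Sliding a length-5 window over the 19 characters (15 positions):
  position 7–11: mgmtm
  position 14–18: mgmtm

2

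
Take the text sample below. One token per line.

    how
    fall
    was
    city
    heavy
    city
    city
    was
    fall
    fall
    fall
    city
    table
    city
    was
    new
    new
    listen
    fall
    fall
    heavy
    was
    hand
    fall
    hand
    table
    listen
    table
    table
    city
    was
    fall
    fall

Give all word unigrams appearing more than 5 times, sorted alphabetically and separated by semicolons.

city; fall

Unigram counts meeting the condition (more than 5 times):
  city: 6
  fall: 9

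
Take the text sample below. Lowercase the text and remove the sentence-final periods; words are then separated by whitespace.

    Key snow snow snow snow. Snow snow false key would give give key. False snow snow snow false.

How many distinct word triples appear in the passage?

11

18 tokens → 16 trigram windows in total.
Repeated trigrams (each contributes count−1 duplicates):
  snow snow snow: 5
  snow snow false: 2
5 duplicate windows → 16 − 5 = 11 distinct.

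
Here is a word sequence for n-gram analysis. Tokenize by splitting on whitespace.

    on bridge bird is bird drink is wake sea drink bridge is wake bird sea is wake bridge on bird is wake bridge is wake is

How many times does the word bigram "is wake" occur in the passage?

Scanning the 25 overlapping bigram windows for "is wake":
  position 7–8: is wake
  position 12–13: is wake
  position 16–17: is wake
  position 21–22: is wake
  position 24–25: is wake

5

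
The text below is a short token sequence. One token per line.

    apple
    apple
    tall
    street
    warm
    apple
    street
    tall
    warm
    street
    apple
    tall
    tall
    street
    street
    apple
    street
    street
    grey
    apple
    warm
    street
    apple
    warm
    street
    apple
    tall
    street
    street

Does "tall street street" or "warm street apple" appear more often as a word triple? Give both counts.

"tall street street": 2 occurrences
"warm street apple": 3 occurrences

"warm street apple" (3 vs 2)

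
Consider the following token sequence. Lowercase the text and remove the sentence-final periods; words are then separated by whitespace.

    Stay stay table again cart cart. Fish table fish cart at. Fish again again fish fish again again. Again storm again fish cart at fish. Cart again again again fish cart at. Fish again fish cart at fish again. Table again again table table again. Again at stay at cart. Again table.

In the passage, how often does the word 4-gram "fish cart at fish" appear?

Scanning the 49 overlapping 4-gram windows for "fish cart at fish":
  position 9–12: fish cart at fish
  position 22–25: fish cart at fish
  position 30–33: fish cart at fish
  position 35–38: fish cart at fish

4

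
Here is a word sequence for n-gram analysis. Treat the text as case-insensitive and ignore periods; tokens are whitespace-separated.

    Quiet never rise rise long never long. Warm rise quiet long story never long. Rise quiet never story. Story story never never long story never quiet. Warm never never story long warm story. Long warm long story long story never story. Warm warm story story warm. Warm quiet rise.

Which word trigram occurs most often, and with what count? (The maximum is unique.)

"long story never", 3 times

Trigram frequencies (highest first):
  long story never: 3
  story long warm: 2
  story warm warm: 2
  quiet never rise: 1
  never rise rise: 1
  rise rise long: 1
  … (37 more, each ≤ 1)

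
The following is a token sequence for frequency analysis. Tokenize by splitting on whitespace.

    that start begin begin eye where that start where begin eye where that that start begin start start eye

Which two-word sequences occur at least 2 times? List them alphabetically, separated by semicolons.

begin eye; eye where; start begin; that start; where that

Bigram counts meeting the condition (at least 2 times):
  begin eye: 2
  eye where: 2
  start begin: 2
  that start: 3
  where that: 2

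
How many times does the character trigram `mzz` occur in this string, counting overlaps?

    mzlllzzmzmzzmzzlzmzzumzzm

Sliding a length-3 window over the 25 characters (23 positions):
  position 10–12: mzz
  position 13–15: mzz
  position 18–20: mzz
  position 22–24: mzz

4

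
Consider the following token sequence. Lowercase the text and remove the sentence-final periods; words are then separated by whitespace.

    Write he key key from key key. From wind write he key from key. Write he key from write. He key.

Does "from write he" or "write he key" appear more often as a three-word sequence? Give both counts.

"from write he": 1 occurrence
"write he key": 4 occurrences

"write he key" (4 vs 1)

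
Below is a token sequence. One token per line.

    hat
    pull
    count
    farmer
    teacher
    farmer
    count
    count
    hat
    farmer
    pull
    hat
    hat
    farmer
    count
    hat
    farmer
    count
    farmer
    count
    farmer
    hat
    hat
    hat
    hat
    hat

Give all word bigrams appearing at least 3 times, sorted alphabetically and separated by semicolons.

count farmer; farmer count; hat farmer; hat hat

Bigram counts meeting the condition (at least 3 times):
  count farmer: 3
  farmer count: 4
  hat farmer: 3
  hat hat: 5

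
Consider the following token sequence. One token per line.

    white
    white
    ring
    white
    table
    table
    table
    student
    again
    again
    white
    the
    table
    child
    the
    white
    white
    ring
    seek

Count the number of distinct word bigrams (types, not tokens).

15

19 tokens → 18 bigram windows in total.
Repeated bigrams (each contributes count−1 duplicates):
  table table: 2
  white ring: 2
  white white: 2
3 duplicate windows → 18 − 3 = 15 distinct.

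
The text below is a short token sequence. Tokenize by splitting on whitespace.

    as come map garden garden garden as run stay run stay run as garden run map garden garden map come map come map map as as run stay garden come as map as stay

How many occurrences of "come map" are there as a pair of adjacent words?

3

Scanning the 33 overlapping bigram windows for "come map":
  position 2–3: come map
  position 20–21: come map
  position 22–23: come map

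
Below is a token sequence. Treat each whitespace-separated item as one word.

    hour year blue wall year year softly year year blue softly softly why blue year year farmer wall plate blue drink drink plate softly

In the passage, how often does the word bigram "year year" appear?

Scanning the 23 overlapping bigram windows for "year year":
  position 5–6: year year
  position 8–9: year year
  position 15–16: year year

3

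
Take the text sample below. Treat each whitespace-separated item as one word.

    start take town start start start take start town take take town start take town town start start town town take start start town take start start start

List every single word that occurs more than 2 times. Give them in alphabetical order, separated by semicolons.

start; take; town

Unigram counts meeting the condition (more than 2 times):
  start: 13
  take: 7
  town: 8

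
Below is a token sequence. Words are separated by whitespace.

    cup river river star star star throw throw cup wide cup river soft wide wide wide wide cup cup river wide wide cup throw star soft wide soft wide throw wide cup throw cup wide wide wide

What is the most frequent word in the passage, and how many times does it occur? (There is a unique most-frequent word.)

Unigram frequencies (highest first):
  wide: 13
  cup: 8
  throw: 5
  river: 4
  star: 4
  soft: 3

"wide", 13 times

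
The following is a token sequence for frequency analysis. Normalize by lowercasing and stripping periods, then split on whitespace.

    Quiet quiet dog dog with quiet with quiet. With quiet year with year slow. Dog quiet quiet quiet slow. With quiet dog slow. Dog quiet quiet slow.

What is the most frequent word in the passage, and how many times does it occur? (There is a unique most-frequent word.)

Unigram frequencies (highest first):
  quiet: 11
  dog: 5
  with: 5
  slow: 4
  year: 2

"quiet", 11 times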